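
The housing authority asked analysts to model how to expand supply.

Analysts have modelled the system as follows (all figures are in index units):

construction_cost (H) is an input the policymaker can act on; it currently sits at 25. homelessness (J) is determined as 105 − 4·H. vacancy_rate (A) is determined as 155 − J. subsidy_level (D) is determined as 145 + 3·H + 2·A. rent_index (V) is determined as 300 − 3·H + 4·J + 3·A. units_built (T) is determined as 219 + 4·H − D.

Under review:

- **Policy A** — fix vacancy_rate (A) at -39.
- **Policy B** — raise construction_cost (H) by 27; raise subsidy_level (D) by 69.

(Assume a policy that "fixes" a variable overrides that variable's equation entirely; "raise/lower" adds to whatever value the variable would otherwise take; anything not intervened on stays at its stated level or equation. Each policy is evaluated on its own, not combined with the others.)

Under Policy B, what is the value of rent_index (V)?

506

Policy B (H + 27, D + 69):
  H = 25 + 27 = 52
  J = 105 − 4·52 = -103
  A = 155 − (-103) = 258
  V = 300 − 3·52 + 4·(-103) + 3·258 = 506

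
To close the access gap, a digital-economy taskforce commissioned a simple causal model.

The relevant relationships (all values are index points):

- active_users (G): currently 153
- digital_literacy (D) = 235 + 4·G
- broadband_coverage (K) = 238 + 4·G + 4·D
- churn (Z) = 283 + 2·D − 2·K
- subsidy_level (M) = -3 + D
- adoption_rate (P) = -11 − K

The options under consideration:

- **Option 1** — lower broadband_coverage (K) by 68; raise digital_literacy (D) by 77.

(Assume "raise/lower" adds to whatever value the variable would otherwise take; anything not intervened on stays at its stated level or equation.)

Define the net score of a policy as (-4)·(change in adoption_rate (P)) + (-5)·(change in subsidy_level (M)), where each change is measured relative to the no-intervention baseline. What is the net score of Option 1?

575

Baseline:
  G = 153
  D = 235 + 4·153 = 847
  K = 238 + 4·153 + 4·847 = 4238
  M = -3 + 847 = 844
  P = -11 − 4238 = -4249
Option 1 (K − 68, D + 77):
  G = 153
  D = 235 + 4·153 (+77 from intervention) = 924
  K = 238 + 4·153 + 4·924 (−68 from intervention) = 4478
  M = -3 + 924 = 921
  P = -11 − 4478 = -4489
ΔP = -4489 − (-4249) = -240; ΔM = 921 − 844 = 77
Score = (-4)·(-240) + (-5)·77 = 575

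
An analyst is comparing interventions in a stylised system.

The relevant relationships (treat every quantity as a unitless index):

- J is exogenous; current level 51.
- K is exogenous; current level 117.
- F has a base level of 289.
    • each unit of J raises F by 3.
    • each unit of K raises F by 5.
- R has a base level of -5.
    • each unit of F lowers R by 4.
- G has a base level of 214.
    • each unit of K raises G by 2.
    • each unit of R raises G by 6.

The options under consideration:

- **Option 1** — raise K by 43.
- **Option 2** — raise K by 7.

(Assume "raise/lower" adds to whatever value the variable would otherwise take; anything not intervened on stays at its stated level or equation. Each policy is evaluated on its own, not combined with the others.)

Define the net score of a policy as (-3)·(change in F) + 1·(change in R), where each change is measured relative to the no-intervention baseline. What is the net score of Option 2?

-245

Baseline:
  J = 51
  K = 117
  F = 289 + 3·51 + 5·117 = 1027
  R = -5 − 4·1027 = -4113
Option 2 (K + 7):
  J = 51
  K = 117 + 7 = 124
  F = 289 + 3·51 + 5·124 = 1062
  R = -5 − 4·1062 = -4253
ΔF = 1062 − 1027 = 35; ΔR = -4253 − (-4113) = -140
Score = (-3)·35 + 1·(-140) = -245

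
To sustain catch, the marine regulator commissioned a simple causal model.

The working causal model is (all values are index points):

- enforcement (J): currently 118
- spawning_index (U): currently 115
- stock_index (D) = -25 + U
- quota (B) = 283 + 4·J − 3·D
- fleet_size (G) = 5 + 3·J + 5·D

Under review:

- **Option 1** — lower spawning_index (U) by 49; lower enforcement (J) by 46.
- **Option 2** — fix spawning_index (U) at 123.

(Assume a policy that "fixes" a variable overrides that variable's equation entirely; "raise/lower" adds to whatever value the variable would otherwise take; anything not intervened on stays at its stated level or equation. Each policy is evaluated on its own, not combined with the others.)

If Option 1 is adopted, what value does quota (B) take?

Option 1 (U − 49, J − 46):
  J = 118 − 46 = 72
  U = 115 − 49 = 66
  D = -25 + 66 = 41
  B = 283 + 4·72 − 3·41 = 448

448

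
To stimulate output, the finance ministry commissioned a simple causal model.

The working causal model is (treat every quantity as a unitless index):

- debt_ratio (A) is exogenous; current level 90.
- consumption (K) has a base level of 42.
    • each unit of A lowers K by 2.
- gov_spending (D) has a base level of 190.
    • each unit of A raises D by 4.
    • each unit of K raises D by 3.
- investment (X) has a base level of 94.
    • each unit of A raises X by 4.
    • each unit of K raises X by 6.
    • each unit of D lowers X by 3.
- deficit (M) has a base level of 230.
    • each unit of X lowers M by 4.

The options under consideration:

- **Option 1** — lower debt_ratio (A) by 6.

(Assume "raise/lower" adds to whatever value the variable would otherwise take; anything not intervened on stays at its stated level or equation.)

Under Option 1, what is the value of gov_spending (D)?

Option 1 (A − 6):
  A = 90 − 6 = 84
  K = 42 − 2·84 = -126
  D = 190 + 4·84 + 3·(-126) = 148

148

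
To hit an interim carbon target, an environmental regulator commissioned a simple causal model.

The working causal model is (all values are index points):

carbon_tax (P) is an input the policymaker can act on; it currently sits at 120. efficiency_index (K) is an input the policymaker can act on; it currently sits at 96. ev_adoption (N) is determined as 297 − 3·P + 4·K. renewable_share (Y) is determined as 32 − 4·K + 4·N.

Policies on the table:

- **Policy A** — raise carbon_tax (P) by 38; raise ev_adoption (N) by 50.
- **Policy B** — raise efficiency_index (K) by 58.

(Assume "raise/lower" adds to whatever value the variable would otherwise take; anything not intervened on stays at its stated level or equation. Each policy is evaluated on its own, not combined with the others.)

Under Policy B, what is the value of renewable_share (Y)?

Policy B (K + 58):
  P = 120
  K = 96 + 58 = 154
  N = 297 − 3·120 + 4·154 = 553
  Y = 32 − 4·154 + 4·553 = 1628

1628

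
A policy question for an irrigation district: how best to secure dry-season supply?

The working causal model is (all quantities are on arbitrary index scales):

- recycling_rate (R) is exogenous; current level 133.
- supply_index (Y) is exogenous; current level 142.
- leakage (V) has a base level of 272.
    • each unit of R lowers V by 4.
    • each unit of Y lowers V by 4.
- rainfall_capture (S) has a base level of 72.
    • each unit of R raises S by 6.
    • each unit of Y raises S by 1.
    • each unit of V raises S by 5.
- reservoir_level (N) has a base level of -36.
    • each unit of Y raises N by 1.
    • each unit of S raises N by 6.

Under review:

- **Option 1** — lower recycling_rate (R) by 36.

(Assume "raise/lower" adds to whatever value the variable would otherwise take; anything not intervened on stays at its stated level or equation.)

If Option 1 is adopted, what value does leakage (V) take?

-684

Option 1 (R − 36):
  R = 133 − 36 = 97
  Y = 142
  V = 272 − 4·97 − 4·142 = -684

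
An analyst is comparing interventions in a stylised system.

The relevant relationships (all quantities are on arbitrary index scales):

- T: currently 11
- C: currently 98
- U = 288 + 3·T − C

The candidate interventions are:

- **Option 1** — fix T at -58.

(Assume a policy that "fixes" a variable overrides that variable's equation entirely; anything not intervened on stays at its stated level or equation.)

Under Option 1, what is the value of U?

16

Option 1 (T := -58):
  T = -58
  C = 98
  U = 288 + 3·(-58) − 98 = 16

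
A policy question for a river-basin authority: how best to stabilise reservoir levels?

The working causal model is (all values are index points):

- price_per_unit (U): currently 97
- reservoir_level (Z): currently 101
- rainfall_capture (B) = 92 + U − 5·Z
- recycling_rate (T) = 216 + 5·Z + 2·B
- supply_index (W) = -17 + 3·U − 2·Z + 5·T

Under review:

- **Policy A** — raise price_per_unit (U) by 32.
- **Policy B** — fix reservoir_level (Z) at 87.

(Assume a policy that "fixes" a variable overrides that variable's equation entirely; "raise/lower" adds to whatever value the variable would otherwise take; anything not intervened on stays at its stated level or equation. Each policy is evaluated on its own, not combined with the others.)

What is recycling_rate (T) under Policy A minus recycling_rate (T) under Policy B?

-6

Policy A (U + 32):
  U = 97 + 32 = 129
  Z = 101
  B = 92 + 129 − 5·101 = -284
  T = 216 + 5·101 + 2·(-284) = 153
Policy B (Z := 87):
  U = 97
  Z = 87
  B = 92 + 97 − 5·87 = -246
  T = 216 + 5·87 + 2·(-246) = 159
T: 153 − 159 = -6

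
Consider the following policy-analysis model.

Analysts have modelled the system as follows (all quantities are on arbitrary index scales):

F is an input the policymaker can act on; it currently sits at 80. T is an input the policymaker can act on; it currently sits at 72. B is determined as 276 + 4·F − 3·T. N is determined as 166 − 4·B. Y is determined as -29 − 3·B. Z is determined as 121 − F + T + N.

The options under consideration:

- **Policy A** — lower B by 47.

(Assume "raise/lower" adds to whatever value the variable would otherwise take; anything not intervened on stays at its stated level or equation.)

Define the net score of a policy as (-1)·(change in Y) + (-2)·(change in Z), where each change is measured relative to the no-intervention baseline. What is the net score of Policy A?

-517

Baseline:
  F = 80
  T = 72
  B = 276 + 4·80 − 3·72 = 380
  N = 166 − 4·380 = -1354
  Y = -29 − 3·380 = -1169
  Z = 121 − 80 + 72 + (-1354) = -1241
Policy A (B − 47):
  F = 80
  T = 72
  B = 276 + 4·80 − 3·72 (−47 from intervention) = 333
  N = 166 − 4·333 = -1166
  Y = -29 − 3·333 = -1028
  Z = 121 − 80 + 72 + (-1166) = -1053
ΔY = -1028 − (-1169) = 141; ΔZ = -1053 − (-1241) = 188
Score = (-1)·141 + (-2)·188 = -517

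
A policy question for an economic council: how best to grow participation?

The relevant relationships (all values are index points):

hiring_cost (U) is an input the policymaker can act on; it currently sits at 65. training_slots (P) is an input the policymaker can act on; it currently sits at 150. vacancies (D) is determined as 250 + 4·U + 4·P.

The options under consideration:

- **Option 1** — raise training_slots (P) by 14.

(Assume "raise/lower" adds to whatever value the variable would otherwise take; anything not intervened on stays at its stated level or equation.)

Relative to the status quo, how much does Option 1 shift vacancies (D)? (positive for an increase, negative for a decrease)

56

Baseline:
  U = 65
  P = 150
  D = 250 + 4·65 + 4·150 = 1110
Option 1 (P + 14):
  U = 65
  P = 150 + 14 = 164
  D = 250 + 4·65 + 4·164 = 1166
Change in D: 1166 − 1110 = 56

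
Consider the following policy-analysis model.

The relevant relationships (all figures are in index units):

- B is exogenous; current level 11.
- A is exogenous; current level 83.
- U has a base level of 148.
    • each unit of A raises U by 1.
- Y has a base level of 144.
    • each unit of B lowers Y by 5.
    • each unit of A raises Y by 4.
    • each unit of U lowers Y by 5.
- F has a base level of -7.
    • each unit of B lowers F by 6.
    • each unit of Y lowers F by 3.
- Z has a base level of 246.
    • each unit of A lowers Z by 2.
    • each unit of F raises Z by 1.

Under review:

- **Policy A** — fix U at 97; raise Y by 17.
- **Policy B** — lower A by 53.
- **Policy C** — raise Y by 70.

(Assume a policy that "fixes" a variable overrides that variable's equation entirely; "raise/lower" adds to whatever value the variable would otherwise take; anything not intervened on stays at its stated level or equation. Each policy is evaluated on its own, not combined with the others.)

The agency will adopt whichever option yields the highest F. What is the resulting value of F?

Policy A (U := 97, Y + 17):
  B = 11
  A = 83
  U = 97
  Y = 144 − 5·11 + 4·83 − 5·97 (+17 from intervention) = -47
  F = -7 − 6·11 − 3·(-47) = 68
Policy B (A − 53):
  B = 11
  A = 83 − 53 = 30
  U = 148 + 30 = 178
  Y = 144 − 5·11 + 4·30 − 5·178 = -681
  F = -7 − 6·11 − 3·(-681) = 1970
Policy C (Y + 70):
  B = 11
  A = 83
  U = 148 + 83 = 231
  Y = 144 − 5·11 + 4·83 − 5·231 (+70 from intervention) = -664
  F = -7 − 6·11 − 3·(-664) = 1919
Comparing — Policy A: F=68, Policy B: F=1970, Policy C: F=1919. Highest is 1970 (Policy B).

1970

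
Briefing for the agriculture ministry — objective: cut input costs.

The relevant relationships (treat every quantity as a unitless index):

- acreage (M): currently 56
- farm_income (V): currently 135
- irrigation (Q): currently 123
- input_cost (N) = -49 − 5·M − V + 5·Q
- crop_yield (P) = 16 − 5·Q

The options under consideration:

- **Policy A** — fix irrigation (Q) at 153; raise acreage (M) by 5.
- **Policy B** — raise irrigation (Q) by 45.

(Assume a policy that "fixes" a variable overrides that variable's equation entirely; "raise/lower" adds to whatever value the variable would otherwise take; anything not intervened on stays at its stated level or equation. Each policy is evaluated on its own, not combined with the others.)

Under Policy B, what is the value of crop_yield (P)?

Policy B (Q + 45):
  Q = 123 + 45 = 168
  P = 16 − 5·168 = -824

-824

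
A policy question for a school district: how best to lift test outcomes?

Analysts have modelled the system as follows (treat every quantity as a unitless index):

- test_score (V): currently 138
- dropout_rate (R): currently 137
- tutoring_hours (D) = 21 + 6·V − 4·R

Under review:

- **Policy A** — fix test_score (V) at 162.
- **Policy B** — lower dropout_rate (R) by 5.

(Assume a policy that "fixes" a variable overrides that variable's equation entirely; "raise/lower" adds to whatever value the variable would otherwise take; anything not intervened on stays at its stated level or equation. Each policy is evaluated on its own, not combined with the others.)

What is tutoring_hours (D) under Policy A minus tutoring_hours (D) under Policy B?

Policy A (V := 162):
  V = 162
  R = 137
  D = 21 + 6·162 − 4·137 = 445
Policy B (R − 5):
  V = 138
  R = 137 − 5 = 132
  D = 21 + 6·138 − 4·132 = 321
D: 445 − 321 = 124

124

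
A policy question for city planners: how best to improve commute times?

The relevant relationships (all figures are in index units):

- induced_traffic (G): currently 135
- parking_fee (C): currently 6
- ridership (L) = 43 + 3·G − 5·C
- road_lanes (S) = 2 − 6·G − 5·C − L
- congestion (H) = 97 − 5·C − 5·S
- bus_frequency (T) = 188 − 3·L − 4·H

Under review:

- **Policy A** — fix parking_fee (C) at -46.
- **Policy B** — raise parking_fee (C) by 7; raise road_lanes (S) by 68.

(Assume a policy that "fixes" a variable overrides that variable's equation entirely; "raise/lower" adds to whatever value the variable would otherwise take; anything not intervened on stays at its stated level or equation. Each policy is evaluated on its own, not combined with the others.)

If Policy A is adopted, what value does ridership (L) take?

678

Policy A (C := -46):
  G = 135
  C = -46
  L = 43 + 3·135 − 5·(-46) = 678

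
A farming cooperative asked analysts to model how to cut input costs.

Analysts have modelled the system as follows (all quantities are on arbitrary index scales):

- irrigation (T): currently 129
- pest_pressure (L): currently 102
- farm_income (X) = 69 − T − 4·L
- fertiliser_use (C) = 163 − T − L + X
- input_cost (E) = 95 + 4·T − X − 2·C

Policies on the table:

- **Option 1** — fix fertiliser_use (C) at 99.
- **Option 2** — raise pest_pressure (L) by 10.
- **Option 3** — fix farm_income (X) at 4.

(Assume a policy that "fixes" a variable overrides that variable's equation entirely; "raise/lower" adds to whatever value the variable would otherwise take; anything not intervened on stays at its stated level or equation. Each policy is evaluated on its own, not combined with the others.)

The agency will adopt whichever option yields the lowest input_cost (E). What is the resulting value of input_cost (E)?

735

Option 1 (C := 99):
  T = 129
  L = 102
  X = 69 − 129 − 4·102 = -468
  C = 99
  E = 95 + 4·129 − (-468) − 2·99 = 881
Option 2 (L + 10):
  T = 129
  L = 102 + 10 = 112
  X = 69 − 129 − 4·112 = -508
  C = 163 − 129 − 112 + (-508) = -586
  E = 95 + 4·129 − (-508) − 2·(-586) = 2291
Option 3 (X := 4):
  T = 129
  L = 102
  X = 4
  C = 163 − 129 − 102 + 4 = -64
  E = 95 + 4·129 − 4 − 2·(-64) = 735
Comparing — Option 1: E=881, Option 2: E=2291, Option 3: E=735. Lowest is 735 (Option 3).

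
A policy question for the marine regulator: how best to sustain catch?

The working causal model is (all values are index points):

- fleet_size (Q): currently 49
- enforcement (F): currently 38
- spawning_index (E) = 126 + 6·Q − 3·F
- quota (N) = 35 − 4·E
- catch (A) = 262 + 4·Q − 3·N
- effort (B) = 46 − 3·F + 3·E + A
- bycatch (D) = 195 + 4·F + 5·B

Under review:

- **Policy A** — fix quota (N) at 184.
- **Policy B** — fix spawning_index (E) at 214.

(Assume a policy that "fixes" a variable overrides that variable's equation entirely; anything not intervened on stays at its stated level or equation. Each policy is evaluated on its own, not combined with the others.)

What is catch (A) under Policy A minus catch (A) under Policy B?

-3015

Policy A (N := 184):
  Q = 49
  F = 38
  E = 126 + 6·49 − 3·38 = 306
  N = 184
  A = 262 + 4·49 − 3·184 = -94
Policy B (E := 214):
  Q = 49
  F = 38
  E = 214
  N = 35 − 4·214 = -821
  A = 262 + 4·49 − 3·(-821) = 2921
A: -94 − 2921 = -3015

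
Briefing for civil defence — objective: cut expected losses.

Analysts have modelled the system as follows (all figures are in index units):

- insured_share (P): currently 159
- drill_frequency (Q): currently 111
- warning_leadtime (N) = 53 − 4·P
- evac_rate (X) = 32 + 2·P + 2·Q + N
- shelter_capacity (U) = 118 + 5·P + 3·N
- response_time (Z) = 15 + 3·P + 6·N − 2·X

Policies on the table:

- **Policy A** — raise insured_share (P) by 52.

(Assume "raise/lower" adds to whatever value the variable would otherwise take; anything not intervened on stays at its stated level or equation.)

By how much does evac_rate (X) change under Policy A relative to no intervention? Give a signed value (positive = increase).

Baseline:
  P = 159
  Q = 111
  N = 53 − 4·159 = -583
  X = 32 + 2·159 + 2·111 + (-583) = -11
Policy A (P + 52):
  P = 159 + 52 = 211
  Q = 111
  N = 53 − 4·211 = -791
  X = 32 + 2·211 + 2·111 + (-791) = -115
Change in X: -115 − (-11) = -104

-104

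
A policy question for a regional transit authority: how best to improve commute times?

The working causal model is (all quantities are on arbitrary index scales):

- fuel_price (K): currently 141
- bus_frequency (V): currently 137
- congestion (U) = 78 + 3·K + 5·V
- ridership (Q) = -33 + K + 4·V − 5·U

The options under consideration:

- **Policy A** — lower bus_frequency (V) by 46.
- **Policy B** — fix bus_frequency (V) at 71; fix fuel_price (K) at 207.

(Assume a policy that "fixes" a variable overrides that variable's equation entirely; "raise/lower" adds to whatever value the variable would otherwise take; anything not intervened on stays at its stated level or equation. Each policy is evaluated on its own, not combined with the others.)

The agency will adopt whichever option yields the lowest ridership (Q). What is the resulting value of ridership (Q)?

-4812

Policy A (V − 46):
  K = 141
  V = 137 − 46 = 91
  U = 78 + 3·141 + 5·91 = 956
  Q = -33 + 141 + 4·91 − 5·956 = -4308
Policy B (V := 71, K := 207):
  K = 207
  V = 71
  U = 78 + 3·207 + 5·71 = 1054
  Q = -33 + 207 + 4·71 − 5·1054 = -4812
Comparing — Policy A: Q=-4308, Policy B: Q=-4812. Lowest is -4812 (Policy B).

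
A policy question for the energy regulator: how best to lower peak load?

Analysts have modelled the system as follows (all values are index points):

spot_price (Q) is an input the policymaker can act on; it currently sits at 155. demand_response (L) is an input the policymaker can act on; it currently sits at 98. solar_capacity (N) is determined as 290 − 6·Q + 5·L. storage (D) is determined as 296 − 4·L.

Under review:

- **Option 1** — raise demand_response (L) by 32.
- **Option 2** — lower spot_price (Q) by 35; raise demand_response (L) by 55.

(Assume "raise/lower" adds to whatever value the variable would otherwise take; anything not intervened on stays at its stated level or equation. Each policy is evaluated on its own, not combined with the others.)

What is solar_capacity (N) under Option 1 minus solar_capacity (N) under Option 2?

Option 1 (L + 32):
  Q = 155
  L = 98 + 32 = 130
  N = 290 − 6·155 + 5·130 = 10
Option 2 (Q − 35, L + 55):
  Q = 155 − 35 = 120
  L = 98 + 55 = 153
  N = 290 − 6·120 + 5·153 = 335
N: 10 − 335 = -325

-325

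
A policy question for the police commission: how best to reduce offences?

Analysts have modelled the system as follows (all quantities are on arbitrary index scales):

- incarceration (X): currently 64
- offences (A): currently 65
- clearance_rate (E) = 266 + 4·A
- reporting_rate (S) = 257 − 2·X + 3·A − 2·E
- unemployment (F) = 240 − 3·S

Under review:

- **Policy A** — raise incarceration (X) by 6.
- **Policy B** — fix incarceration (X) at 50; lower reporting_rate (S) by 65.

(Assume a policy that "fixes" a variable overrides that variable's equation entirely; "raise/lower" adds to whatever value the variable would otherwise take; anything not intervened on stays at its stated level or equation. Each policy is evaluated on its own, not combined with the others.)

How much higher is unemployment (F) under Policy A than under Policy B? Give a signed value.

Policy A (X + 6):
  X = 64 + 6 = 70
  A = 65
  E = 266 + 4·65 = 526
  S = 257 − 2·70 + 3·65 − 2·526 = -740
  F = 240 − 3·(-740) = 2460
Policy B (X := 50, S − 65):
  X = 50
  A = 65
  E = 266 + 4·65 = 526
  S = 257 − 2·50 + 3·65 − 2·526 (−65 from intervention) = -765
  F = 240 − 3·(-765) = 2535
F: 2460 − 2535 = -75

-75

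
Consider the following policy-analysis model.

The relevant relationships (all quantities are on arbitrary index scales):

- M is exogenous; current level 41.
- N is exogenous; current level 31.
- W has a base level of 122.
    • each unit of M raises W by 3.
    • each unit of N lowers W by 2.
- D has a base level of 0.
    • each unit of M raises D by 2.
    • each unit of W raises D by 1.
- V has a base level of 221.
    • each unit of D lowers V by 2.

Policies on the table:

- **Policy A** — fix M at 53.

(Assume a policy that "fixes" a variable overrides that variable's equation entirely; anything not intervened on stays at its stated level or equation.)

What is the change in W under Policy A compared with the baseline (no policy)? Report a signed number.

Baseline:
  M = 41
  N = 31
  W = 122 + 3·41 − 2·31 = 183
Policy A (M := 53):
  M = 53
  N = 31
  W = 122 + 3·53 − 2·31 = 219
Change in W: 219 − 183 = 36

36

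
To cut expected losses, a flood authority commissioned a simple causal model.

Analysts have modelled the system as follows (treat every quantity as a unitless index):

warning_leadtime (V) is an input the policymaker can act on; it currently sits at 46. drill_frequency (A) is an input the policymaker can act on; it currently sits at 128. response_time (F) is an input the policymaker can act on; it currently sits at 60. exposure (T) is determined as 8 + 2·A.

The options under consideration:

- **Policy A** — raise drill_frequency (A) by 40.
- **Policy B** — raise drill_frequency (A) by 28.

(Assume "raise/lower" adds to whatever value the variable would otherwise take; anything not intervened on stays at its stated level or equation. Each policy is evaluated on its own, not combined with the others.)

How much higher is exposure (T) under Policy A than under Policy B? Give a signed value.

24

Policy A (A + 40):
  A = 128 + 40 = 168
  T = 8 + 2·168 = 344
Policy B (A + 28):
  A = 128 + 28 = 156
  T = 8 + 2·156 = 320
T: 344 − 320 = 24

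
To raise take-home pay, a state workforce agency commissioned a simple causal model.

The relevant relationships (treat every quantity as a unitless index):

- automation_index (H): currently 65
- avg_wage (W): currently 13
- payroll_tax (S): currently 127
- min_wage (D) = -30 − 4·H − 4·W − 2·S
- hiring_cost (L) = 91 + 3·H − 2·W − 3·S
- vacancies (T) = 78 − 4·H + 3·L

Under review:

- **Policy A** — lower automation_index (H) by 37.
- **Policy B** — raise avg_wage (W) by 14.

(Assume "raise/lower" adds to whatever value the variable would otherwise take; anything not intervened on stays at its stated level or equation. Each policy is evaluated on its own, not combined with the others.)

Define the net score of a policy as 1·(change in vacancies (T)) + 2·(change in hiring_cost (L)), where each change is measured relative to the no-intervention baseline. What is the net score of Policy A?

Baseline:
  H = 65
  W = 13
  S = 127
  L = 91 + 3·65 − 2·13 − 3·127 = -121
  T = 78 − 4·65 + 3·(-121) = -545
Policy A (H − 37):
  H = 65 − 37 = 28
  W = 13
  S = 127
  L = 91 + 3·28 − 2·13 − 3·127 = -232
  T = 78 − 4·28 + 3·(-232) = -730
ΔT = -730 − (-545) = -185; ΔL = -232 − (-121) = -111
Score = 1·(-185) + 2·(-111) = -407

-407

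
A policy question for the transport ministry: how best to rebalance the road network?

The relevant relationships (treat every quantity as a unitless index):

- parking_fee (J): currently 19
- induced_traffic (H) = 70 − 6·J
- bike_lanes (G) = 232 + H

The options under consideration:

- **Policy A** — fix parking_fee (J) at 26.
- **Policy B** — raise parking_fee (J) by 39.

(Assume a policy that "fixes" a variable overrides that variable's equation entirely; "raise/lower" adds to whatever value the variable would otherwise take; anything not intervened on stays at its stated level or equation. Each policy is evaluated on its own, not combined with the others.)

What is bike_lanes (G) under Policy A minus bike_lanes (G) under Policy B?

Policy A (J := 26):
  J = 26
  H = 70 − 6·26 = -86
  G = 232 + (-86) = 146
Policy B (J + 39):
  J = 19 + 39 = 58
  H = 70 − 6·58 = -278
  G = 232 + (-278) = -46
G: 146 − (-46) = 192

192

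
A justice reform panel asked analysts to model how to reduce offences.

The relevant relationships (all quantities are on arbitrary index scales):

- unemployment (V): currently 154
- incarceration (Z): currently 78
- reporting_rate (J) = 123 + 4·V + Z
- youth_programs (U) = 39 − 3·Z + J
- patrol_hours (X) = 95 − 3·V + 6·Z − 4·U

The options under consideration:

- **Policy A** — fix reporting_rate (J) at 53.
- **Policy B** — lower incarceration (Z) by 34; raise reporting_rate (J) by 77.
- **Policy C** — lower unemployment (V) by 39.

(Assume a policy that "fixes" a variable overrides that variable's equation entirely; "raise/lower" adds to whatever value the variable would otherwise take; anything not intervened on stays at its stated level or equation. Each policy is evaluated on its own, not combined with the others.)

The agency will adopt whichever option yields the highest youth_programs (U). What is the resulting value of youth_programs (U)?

767

Policy A (J := 53):
  V = 154
  Z = 78
  J = 53
  U = 39 − 3·78 + 53 = -142
Policy B (Z − 34, J + 77):
  V = 154
  Z = 78 − 34 = 44
  J = 123 + 4·154 + 44 (+77 from intervention) = 860
  U = 39 − 3·44 + 860 = 767
Policy C (V − 39):
  V = 154 − 39 = 115
  Z = 78
  J = 123 + 4·115 + 78 = 661
  U = 39 − 3·78 + 661 = 466
Comparing — Policy A: U=-142, Policy B: U=767, Policy C: U=466. Highest is 767 (Policy B).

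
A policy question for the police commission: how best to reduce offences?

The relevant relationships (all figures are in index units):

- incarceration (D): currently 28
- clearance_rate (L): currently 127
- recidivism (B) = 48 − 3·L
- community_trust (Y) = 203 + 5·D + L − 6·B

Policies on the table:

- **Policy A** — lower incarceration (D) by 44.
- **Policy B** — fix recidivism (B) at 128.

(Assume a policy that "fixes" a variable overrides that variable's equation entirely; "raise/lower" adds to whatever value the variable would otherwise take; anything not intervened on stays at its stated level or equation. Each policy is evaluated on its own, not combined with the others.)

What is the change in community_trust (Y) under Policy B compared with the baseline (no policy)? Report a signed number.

-2766

Baseline:
  D = 28
  L = 127
  B = 48 − 3·127 = -333
  Y = 203 + 5·28 + 127 − 6·(-333) = 2468
Policy B (B := 128):
  D = 28
  L = 127
  B = 128
  Y = 203 + 5·28 + 127 − 6·128 = -298
Change in Y: -298 − 2468 = -2766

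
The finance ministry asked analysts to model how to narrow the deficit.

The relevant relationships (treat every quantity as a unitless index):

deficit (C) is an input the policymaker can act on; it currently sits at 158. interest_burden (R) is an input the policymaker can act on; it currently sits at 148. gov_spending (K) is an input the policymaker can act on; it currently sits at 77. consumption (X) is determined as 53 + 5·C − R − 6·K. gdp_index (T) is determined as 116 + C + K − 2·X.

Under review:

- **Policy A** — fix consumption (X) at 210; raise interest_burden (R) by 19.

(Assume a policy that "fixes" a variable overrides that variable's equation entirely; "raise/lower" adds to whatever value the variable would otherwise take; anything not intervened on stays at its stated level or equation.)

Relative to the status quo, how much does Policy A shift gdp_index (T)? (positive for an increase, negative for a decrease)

Baseline:
  C = 158
  R = 148
  K = 77
  X = 53 + 5·158 − 148 − 6·77 = 233
  T = 116 + 158 + 77 − 2·233 = -115
Policy A (X := 210, R + 19):
  C = 158
  R = 148 + 19 = 167
  K = 77
  X = 210
  T = 116 + 158 + 77 − 2·210 = -69
Change in T: -69 − (-115) = 46

46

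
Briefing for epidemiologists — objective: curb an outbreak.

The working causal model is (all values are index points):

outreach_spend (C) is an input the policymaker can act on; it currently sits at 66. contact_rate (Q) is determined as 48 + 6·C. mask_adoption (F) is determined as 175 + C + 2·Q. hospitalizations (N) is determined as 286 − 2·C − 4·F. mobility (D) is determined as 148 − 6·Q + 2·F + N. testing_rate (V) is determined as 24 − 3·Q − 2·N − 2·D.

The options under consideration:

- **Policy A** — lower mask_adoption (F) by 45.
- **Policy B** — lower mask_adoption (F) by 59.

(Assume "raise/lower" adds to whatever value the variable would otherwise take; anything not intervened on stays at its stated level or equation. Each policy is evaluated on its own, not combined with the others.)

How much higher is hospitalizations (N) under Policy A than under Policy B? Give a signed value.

-56

Policy A (F − 45):
  C = 66
  Q = 48 + 6·66 = 444
  F = 175 + 66 + 2·444 (−45 from intervention) = 1084
  N = 286 − 2·66 − 4·1084 = -4182
Policy B (F − 59):
  C = 66
  Q = 48 + 6·66 = 444
  F = 175 + 66 + 2·444 (−59 from intervention) = 1070
  N = 286 − 2·66 − 4·1070 = -4126
N: -4182 − (-4126) = -56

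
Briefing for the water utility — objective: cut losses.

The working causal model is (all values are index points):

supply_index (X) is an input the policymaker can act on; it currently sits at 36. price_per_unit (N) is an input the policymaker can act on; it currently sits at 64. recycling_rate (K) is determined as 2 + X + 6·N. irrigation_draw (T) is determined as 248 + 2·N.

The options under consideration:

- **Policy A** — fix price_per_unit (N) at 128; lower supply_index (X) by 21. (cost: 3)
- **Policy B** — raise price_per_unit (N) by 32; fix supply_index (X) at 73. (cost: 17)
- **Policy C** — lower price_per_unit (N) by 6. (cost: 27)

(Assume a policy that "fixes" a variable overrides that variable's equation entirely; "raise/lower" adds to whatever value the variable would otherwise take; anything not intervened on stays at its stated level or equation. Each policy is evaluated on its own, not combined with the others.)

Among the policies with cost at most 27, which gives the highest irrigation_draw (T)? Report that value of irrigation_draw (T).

504

Policy A (N := 128, X − 21):
  N = 128
  T = 248 + 2·128 = 504
Policy B (N + 32, X := 73):
  N = 64 + 32 = 96
  T = 248 + 2·96 = 440
Policy C (N − 6):
  N = 64 − 6 = 58
  T = 248 + 2·58 = 364
Comparing — Policy A: T=504, Policy B: T=440, Policy C: T=364. Highest is 504 (Policy A).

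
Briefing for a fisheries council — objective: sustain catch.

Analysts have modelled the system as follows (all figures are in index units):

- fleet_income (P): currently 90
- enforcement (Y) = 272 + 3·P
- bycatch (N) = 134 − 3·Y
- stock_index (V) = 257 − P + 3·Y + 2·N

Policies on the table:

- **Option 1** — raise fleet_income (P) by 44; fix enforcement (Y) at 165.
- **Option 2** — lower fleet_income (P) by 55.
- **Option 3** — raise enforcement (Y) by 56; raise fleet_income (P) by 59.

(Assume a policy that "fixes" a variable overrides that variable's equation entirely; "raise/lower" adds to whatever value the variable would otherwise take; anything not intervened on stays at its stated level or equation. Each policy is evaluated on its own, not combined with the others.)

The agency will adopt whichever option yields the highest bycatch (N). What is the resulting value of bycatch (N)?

-361

Option 1 (P + 44, Y := 165):
  P = 90 + 44 = 134
  Y = 165
  N = 134 − 3·165 = -361
Option 2 (P − 55):
  P = 90 − 55 = 35
  Y = 272 + 3·35 = 377
  N = 134 − 3·377 = -997
Option 3 (Y + 56, P + 59):
  P = 90 + 59 = 149
  Y = 272 + 3·149 (+56 from intervention) = 775
  N = 134 − 3·775 = -2191
Comparing — Option 1: N=-361, Option 2: N=-997, Option 3: N=-2191. Highest is -361 (Option 1).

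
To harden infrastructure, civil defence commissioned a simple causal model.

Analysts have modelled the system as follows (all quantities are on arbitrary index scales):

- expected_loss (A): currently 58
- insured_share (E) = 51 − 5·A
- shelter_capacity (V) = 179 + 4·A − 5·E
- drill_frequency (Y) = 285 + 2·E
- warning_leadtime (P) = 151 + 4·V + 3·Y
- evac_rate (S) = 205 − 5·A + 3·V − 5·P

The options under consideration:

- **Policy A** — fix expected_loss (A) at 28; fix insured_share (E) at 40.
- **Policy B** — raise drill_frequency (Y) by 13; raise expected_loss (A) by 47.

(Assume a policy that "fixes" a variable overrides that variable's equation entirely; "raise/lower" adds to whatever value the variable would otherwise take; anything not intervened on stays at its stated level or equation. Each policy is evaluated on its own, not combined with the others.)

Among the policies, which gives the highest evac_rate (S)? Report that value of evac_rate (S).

-7712

Policy A (A := 28, E := 40):
  A = 28
  E = 40
  V = 179 + 4·28 − 5·40 = 91
  Y = 285 + 2·40 = 365
  P = 151 + 4·91 + 3·365 = 1610
  S = 205 − 5·28 + 3·91 − 5·1610 = -7712
Policy B (Y + 13, A + 47):
  A = 58 + 47 = 105
  E = 51 − 5·105 = -474
  V = 179 + 4·105 − 5·(-474) = 2969
  Y = 285 + 2·(-474) (+13 from intervention) = -650
  P = 151 + 4·2969 + 3·(-650) = 10077
  S = 205 − 5·105 + 3·2969 − 5·10077 = -41798
Comparing — Policy A: S=-7712, Policy B: S=-41798. Highest is -7712 (Policy A).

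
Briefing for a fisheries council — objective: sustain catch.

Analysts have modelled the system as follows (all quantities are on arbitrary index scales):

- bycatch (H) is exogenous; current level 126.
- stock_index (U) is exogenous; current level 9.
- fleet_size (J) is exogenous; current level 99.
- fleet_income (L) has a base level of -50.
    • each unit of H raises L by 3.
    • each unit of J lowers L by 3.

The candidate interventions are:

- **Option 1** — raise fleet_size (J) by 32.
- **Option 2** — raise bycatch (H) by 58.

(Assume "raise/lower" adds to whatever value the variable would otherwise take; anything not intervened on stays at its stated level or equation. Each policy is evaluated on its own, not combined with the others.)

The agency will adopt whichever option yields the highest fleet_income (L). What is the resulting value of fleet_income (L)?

205

Option 1 (J + 32):
  H = 126
  J = 99 + 32 = 131
  L = -50 + 3·126 − 3·131 = -65
Option 2 (H + 58):
  H = 126 + 58 = 184
  J = 99
  L = -50 + 3·184 − 3·99 = 205
Comparing — Option 1: L=-65, Option 2: L=205. Highest is 205 (Option 2).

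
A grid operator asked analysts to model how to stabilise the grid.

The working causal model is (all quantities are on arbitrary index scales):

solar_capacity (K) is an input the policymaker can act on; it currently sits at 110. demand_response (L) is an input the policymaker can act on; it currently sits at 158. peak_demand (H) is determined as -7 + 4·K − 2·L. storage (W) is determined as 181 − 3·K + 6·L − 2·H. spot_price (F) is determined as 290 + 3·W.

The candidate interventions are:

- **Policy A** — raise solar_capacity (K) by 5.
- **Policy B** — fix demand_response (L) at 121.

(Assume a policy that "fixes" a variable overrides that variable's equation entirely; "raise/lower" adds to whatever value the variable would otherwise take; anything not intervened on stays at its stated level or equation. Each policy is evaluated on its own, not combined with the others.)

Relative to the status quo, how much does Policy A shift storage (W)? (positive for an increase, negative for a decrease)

Baseline:
  K = 110
  L = 158
  H = -7 + 4·110 − 2·158 = 117
  W = 181 − 3·110 + 6·158 − 2·117 = 565
Policy A (K + 5):
  K = 110 + 5 = 115
  L = 158
  H = -7 + 4·115 − 2·158 = 137
  W = 181 − 3·115 + 6·158 − 2·137 = 510
Change in W: 510 − 565 = -55

-55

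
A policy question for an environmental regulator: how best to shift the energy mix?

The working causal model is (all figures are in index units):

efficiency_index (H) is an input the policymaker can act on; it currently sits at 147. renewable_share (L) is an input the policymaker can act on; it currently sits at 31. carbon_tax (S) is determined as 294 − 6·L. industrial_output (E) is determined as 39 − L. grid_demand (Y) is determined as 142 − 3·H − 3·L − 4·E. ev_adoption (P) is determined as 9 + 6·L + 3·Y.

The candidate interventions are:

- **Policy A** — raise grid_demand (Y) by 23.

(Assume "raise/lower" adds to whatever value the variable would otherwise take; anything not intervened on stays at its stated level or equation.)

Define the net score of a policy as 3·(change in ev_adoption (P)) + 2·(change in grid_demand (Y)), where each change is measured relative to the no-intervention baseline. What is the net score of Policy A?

253

Baseline:
  H = 147
  L = 31
  E = 39 − 31 = 8
  Y = 142 − 3·147 − 3·31 − 4·8 = -424
  P = 9 + 6·31 + 3·(-424) = -1077
Policy A (Y + 23):
  H = 147
  L = 31
  E = 39 − 31 = 8
  Y = 142 − 3·147 − 3·31 − 4·8 (+23 from intervention) = -401
  P = 9 + 6·31 + 3·(-401) = -1008
ΔP = -1008 − (-1077) = 69; ΔY = -401 − (-424) = 23
Score = 3·69 + 2·23 = 253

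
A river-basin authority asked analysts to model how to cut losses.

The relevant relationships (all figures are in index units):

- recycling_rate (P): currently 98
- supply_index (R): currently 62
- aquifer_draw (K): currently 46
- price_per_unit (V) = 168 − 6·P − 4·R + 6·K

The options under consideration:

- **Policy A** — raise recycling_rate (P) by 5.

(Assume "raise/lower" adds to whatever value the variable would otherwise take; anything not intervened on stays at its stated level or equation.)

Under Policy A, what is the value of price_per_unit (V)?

Policy A (P + 5):
  P = 98 + 5 = 103
  R = 62
  K = 46
  V = 168 − 6·103 − 4·62 + 6·46 = -422

-422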